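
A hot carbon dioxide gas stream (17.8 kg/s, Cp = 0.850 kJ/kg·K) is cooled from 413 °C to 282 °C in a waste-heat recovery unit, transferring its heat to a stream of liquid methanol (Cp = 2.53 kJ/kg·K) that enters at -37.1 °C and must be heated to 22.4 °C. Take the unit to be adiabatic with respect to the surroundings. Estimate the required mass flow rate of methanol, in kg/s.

ṁ_c = 13.2 kg/s

Heat released by hot stream: Q = 17.8 × 0.850 × (413 − 282) = 1982 kJ/s
Energy balance on cold side (adiabatic exchanger): Q = ṁ_c·Cp_c·(T_c,out − T_c,in)
ṁ_c = 1982 / [2.53 × (22.4 − -37.1)] = 13.167 kg/s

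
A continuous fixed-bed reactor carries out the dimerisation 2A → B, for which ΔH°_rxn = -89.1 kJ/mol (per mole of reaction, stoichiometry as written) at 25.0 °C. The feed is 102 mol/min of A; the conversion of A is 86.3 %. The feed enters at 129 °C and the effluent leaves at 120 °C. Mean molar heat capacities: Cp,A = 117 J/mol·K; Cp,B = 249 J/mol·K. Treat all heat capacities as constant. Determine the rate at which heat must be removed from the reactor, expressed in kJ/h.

Extent of reaction ξ = 0.863 × 102 / 2 = 44.013 mol/min
Reaction term: ξ·ΔH°_rxn = 44.013 × -89.1 = -3921.6 kJ/min
Sensible, feed 129→25 °C: -1241.1 kJ/min
Outlet flows (mol/min): A 13.974, B 44.013
Sensible, products 25→120 °C: 1196.4 kJ/min
Q = ΔH = -3966.2 kJ/min = -66.104 kW
Heat removed = 237970 kJ/h

Q_out = 238000 kJ/h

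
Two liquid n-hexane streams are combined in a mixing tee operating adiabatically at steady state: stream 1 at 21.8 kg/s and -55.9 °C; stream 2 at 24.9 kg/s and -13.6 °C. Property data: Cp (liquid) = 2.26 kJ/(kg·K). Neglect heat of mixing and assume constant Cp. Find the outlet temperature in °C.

No heat crosses the boundary, so H_out = H_in.
T_out = Σ ṁᵢCp,ᵢTᵢ / Σ ṁᵢCp,ᵢ
      = -3519.4 / 105.54 = -33.346 °C

T_out = -33.3 °C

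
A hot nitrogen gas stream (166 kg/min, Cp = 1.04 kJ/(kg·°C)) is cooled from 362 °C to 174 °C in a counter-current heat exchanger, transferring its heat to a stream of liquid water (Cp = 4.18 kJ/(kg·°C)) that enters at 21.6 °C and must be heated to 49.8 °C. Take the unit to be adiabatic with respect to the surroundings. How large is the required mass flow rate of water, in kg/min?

Heat released by hot stream: Q = 166 × 1.04 × (362 − 174) = 32456 kJ/min
Energy balance on cold side (adiabatic exchanger): Q = ṁ_c·Cp_c·(T_c,out − T_c,in)
ṁ_c = 32456 / [4.18 × (49.8 − 21.6)] = 275.34 kg/min

ṁ_c = 275 kg/min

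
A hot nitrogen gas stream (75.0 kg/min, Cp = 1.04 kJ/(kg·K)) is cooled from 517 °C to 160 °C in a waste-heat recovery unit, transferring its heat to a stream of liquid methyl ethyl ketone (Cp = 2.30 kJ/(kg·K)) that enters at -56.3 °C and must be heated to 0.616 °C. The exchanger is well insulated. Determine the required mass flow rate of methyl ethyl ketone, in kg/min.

Heat released by hot stream: Q = 75.0 × 1.04 × (517 − 160) = 27846 kJ/min
Energy balance on cold side (adiabatic exchanger): Q = ṁ_c·Cp_c·(T_c,out − T_c,in)
ṁ_c = 27846 / [2.30 × (0.616 − -56.3)] = 212.72 kg/min

ṁ_c = 213 kg/min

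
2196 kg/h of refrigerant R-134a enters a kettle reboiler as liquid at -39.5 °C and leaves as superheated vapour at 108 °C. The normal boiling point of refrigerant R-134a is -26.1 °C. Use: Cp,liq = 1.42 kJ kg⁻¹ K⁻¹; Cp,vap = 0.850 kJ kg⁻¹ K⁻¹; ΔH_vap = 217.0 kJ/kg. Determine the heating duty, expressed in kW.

liquid -39.5→-26.1 °C: 19.028 kJ/kg
vaporisation at -26.1 °C: 217 kJ/kg
vapour -26.1→108 °C: 113.98 kJ/kg
Δh = 19.028 + 217 + 113.98 = 350.01 kJ/kg
Q = ṁ·Δh = 2196 kg/h × 350.01 kJ/kg = 768630 kJ/h
|Q| = 213.51 kW

Q = 214 kW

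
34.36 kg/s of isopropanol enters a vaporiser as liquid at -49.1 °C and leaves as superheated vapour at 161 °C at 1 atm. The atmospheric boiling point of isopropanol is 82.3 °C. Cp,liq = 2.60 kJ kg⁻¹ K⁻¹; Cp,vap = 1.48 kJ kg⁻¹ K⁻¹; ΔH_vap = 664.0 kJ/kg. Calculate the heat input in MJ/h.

liquid -49.1→82.3 °C: 341.64 kJ/kg
vaporisation at 82.3 °C: 664 kJ/kg
vapour 82.3→161 °C: 116.48 kJ/kg
Δh = 341.64 + 664 + 116.48 = 1122.1 kJ/kg
Q = ṁ·Δh = 34.36 kg/s × 1122.1 kJ/kg = 38556 kJ/s
|Q| = 38556 kW = 138800 MJ/h

Q = 139000 MJ/h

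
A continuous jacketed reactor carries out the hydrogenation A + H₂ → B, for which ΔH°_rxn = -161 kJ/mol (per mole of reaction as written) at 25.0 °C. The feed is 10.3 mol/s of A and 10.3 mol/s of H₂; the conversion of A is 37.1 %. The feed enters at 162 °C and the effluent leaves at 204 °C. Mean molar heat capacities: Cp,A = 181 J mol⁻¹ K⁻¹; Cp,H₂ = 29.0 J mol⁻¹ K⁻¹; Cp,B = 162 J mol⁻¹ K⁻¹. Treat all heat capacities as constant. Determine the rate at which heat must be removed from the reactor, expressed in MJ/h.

Extent of reaction ξ = 0.371 × 10.3 = 3.8213 mol/s
Reaction term: ξ·ΔH°_rxn = 3.8213 × -161 = -615.23 kJ/s
Sensible, feed 162→25 °C: -296.33 kJ/s
Outlet flows (mol/s): A 6.4787, H₂ 6.4787, B 3.8213
Sensible, products 25→204 °C: 354.34 kJ/s
Q = ΔH = -557.22 kJ/s = -557.22 kW
Heat removed = 2006 MJ/h

Q_out = 2010 MJ/h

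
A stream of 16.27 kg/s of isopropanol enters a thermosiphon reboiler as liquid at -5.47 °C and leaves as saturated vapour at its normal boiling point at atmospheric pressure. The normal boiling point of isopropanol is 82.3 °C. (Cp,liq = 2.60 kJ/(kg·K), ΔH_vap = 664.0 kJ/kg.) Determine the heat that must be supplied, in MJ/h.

liquid -5.47→82.3 °C: 228.2 kJ/kg
vaporisation at 82.3 °C: 664 kJ/kg
Δh = 228.2 + 664 = 892.2 kJ/kg
Q = ṁ·Δh = 16.27 kg/s × 892.2 kJ/kg = 14516 kJ/s
|Q| = 14516 kW = 52258 MJ/h

Q = 52300 MJ/h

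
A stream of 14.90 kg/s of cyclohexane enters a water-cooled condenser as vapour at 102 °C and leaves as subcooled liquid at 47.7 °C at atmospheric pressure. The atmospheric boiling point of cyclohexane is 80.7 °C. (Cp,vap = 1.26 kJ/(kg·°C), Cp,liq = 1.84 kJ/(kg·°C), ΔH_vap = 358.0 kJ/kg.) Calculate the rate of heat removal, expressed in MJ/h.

Q_c = 23900 MJ/h

vapour 102→80.7 °C: -26.838 kJ/kg
condensation at 80.7 °C: -358 kJ/kg
liquid 80.7→47.7 °C: -60.72 kJ/kg
Δh = -26.838 + -358 + -60.72 = -445.56 kJ/kg
Q = ṁ·Δh = 14.90 kg/s × -445.56 kJ/kg = -6638.8 kJ/s
|Q| = 6638.8 kW = 23900 MJ/h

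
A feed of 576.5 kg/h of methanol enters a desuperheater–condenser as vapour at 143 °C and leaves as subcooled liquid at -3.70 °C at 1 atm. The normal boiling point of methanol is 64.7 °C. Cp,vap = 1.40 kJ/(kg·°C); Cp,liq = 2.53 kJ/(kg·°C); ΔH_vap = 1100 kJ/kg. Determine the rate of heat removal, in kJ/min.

vapour 143→64.7 °C: -109.62 kJ/kg
condensation at 64.7 °C: -1100 kJ/kg
liquid 64.7→-3.70 °C: -173.05 kJ/kg
Δh = -109.62 + -1100 + -173.05 = -1382.7 kJ/kg
Q = ṁ·Δh = 576.5 kg/h × -1382.7 kJ/kg = -797110 kJ/h
|Q| = 221.42 kW = 13285 kJ/min

Q_c = 13300 kJ/min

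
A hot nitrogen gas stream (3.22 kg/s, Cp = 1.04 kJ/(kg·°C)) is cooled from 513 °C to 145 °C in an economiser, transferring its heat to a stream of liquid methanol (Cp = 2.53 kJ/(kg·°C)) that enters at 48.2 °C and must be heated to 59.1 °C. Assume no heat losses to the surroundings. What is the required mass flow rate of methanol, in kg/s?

ṁ_c = 44.7 kg/s

Heat released by hot stream: Q = 3.22 × 1.04 × (513 − 145) = 1232.4 kJ/s
Energy balance on cold side (adiabatic exchanger): Q = ṁ_c·Cp_c·(T_c,out − T_c,in)
ṁ_c = 1232.4 / [2.53 × (59.1 − 48.2)] = 44.688 kg/s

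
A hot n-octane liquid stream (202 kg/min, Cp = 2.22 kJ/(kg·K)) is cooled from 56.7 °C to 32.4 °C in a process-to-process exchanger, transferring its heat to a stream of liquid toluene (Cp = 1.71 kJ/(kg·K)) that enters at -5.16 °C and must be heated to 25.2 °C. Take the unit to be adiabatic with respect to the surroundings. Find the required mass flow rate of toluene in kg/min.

ṁ_c = 210 kg/min

Heat released by hot stream: Q = 202 × 2.22 × (56.7 − 32.4) = 10897 kJ/min
Energy balance on cold side (adiabatic exchanger): Q = ṁ_c·Cp_c·(T_c,out − T_c,in)
ṁ_c = 10897 / [1.71 × (25.2 − -5.16)] = 209.9 kg/min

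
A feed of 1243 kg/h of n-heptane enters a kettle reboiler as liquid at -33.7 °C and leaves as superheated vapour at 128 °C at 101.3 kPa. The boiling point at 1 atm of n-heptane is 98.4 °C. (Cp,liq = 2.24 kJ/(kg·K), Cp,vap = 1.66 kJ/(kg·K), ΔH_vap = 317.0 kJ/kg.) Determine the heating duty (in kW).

liquid -33.7→98.4 °C: 295.9 kJ/kg
vaporisation at 98.4 °C: 317 kJ/kg
vapour 98.4→128 °C: 49.136 kJ/kg
Δh = 295.9 + 317 + 49.136 = 662.04 kJ/kg
Q = ṁ·Δh = 1243 kg/h × 662.04 kJ/kg = 822920 kJ/h
|Q| = 228.59 kW

Q = 229 kW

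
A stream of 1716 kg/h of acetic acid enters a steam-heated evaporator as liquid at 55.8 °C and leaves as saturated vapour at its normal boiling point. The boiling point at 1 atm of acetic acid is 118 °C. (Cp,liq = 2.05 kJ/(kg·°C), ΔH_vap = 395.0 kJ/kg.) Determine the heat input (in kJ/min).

Q = 14900 kJ/min

liquid 55.8→118 °C: 127.51 kJ/kg
vaporisation at 118 °C: 395 kJ/kg
Δh = 127.51 + 395 = 522.51 kJ/kg
Q = ṁ·Δh = 1716 kg/h × 522.51 kJ/kg = 896630 kJ/h
|Q| = 249.06 kW = 14944 kJ/min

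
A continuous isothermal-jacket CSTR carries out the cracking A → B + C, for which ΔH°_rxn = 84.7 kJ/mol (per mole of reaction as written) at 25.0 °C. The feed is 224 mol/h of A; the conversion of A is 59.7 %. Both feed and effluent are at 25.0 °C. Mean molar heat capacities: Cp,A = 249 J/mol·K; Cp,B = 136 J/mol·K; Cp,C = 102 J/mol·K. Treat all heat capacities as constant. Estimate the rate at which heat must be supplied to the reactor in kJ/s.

Q_in = 3.15 kJ/s

Extent of reaction ξ = 0.597 × 224 = 133.73 mol/h
Reaction term: ξ·ΔH°_rxn = 133.73 × 84.7 = 11327 kJ/h
Q = ΔH = 11327 kJ/h = 3.1463 kW
Heat supplied = 3.1463 kJ/s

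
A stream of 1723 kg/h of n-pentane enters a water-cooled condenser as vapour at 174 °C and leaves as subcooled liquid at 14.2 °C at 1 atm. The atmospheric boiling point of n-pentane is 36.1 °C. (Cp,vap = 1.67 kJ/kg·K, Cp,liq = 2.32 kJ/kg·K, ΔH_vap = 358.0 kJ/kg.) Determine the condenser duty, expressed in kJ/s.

Q_c = 306 kJ/s

vapour 174→36.1 °C: -230.29 kJ/kg
condensation at 36.1 °C: -358 kJ/kg
liquid 36.1→14.2 °C: -50.808 kJ/kg
Δh = -230.29 + -358 + -50.808 = -639.1 kJ/kg
Q = ṁ·Δh = 1723 kg/h × -639.1 kJ/kg = -1.1012e+06 kJ/h
|Q| = 305.88 kW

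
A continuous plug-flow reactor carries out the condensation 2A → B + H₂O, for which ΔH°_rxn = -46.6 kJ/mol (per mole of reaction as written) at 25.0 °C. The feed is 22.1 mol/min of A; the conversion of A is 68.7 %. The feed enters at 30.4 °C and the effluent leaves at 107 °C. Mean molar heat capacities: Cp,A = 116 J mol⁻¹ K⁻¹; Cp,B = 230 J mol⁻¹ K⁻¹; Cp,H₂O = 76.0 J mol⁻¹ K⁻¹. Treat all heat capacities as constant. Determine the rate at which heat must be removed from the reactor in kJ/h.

Extent of reaction ξ = 0.687 × 22.1 / 2 = 7.5914 mol/min
Reaction term: ξ·ΔH°_rxn = 7.5914 × -46.6 = -353.76 kJ/min
Sensible, feed 30.4→25 °C: -13.843 kJ/min
Outlet flows (mol/min): A 6.9173, B 7.5914, H₂O 7.5914
Sensible, products 25→107 °C: 256.28 kJ/min
Q = ΔH = -111.32 kJ/min = -1.8553 kW
Heat removed = 6679.3 kJ/h

Q_out = 6680 kJ/h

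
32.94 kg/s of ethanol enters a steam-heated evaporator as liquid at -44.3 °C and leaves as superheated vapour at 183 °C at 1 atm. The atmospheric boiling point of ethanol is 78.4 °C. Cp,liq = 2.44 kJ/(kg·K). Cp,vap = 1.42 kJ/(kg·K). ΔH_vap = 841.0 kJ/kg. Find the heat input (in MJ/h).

Q = 153000 MJ/h

liquid -44.3→78.4 °C: 299.39 kJ/kg
vaporisation at 78.4 °C: 841 kJ/kg
vapour 78.4→183 °C: 148.53 kJ/kg
Δh = 299.39 + 841 + 148.53 = 1288.9 kJ/kg
Q = ṁ·Δh = 32.94 kg/s × 1288.9 kJ/kg = 42457 kJ/s
|Q| = 42457 kW = 152850 MJ/h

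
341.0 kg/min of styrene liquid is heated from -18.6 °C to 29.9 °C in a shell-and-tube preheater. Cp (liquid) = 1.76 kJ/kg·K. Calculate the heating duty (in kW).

Q = 485 kW

Q = ṁ·Cp·ΔT = 341.0 × 1.76 × (29.9 − -18.6) = 29108 kJ/min
Converting: 29108 / 60 s = 485.13 kW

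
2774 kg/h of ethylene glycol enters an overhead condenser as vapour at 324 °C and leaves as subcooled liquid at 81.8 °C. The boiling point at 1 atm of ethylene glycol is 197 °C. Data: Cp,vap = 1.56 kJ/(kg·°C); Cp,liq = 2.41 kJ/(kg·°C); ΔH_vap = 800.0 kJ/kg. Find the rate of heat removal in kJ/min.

vapour 324→197 °C: -198.12 kJ/kg
condensation at 197 °C: -800 kJ/kg
liquid 197→81.8 °C: -277.63 kJ/kg
Δh = -198.12 + -800 + -277.63 = -1275.8 kJ/kg
Q = ṁ·Δh = 2774 kg/h × -1275.8 kJ/kg = -3.5389e+06 kJ/h
|Q| = 983.04 kW = 58982 kJ/min

Q_c = 59000 kJ/min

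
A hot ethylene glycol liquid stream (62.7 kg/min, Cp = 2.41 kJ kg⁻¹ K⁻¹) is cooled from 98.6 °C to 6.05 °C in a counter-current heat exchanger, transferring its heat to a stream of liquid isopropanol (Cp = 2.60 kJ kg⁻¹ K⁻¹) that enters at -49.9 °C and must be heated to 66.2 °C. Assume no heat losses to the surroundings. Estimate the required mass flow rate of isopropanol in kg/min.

Heat released by hot stream: Q = 62.7 × 2.41 × (98.6 − 6.05) = 13985 kJ/min
Energy balance on cold side (adiabatic exchanger): Q = ṁ_c·Cp_c·(T_c,out − T_c,in)
ṁ_c = 13985 / [2.60 × (66.2 − -49.9)] = 46.329 kg/min

ṁ_c = 46.3 kg/min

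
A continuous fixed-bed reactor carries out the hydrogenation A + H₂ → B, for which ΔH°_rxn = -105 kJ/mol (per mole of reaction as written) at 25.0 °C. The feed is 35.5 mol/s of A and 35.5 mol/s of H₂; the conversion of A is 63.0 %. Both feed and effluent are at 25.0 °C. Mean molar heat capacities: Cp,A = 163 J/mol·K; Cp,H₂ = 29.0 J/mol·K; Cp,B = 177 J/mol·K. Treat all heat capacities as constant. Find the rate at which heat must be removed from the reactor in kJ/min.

Q_out = 141000 kJ/min

Extent of reaction ξ = 0.630 × 35.5 = 22.365 mol/s
Reaction term: ξ·ΔH°_rxn = 22.365 × -105 = -2348.3 kJ/s
Q = ΔH = -2348.3 kJ/s = -2348.3 kW
Heat removed = 140900 kJ/min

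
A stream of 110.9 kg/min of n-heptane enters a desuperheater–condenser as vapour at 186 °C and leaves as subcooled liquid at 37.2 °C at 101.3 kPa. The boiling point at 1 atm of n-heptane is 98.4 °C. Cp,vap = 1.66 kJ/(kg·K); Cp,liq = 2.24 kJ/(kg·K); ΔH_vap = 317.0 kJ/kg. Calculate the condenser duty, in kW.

Q_c = 1110 kW

vapour 186→98.4 °C: -145.42 kJ/kg
condensation at 98.4 °C: -317 kJ/kg
liquid 98.4→37.2 °C: -137.09 kJ/kg
Δh = -145.42 + -317 + -137.09 = -599.5 kJ/kg
Q = ṁ·Δh = 110.9 kg/min × -599.5 kJ/kg = -66485 kJ/min
|Q| = 1108.1 kW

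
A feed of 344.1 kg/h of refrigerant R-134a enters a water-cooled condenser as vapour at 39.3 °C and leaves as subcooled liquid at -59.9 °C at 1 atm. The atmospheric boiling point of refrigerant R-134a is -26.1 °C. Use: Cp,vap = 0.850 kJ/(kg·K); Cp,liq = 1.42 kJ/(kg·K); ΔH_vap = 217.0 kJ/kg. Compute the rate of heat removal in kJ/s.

Q_c = 30.6 kJ/s

vapour 39.3→-26.1 °C: -55.59 kJ/kg
condensation at -26.1 °C: -217 kJ/kg
liquid -26.1→-59.9 °C: -47.996 kJ/kg
Δh = -55.59 + -217 + -47.996 = -320.59 kJ/kg
Q = ṁ·Δh = 344.1 kg/h × -320.59 kJ/kg = -110310 kJ/h
|Q| = 30.643 kW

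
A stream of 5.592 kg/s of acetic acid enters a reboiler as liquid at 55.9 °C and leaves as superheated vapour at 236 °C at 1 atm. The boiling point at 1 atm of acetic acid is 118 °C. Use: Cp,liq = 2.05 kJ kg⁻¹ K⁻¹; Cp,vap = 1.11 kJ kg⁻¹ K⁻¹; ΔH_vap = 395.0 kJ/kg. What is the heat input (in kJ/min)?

liquid 55.9→118 °C: 127.3 kJ/kg
vaporisation at 118 °C: 395 kJ/kg
vapour 118→236 °C: 130.98 kJ/kg
Δh = 127.3 + 395 + 130.98 = 653.28 kJ/kg
Q = ṁ·Δh = 5.592 kg/s × 653.28 kJ/kg = 3653.2 kJ/s
|Q| = 3653.2 kW = 219190 kJ/min

Q = 219000 kJ/min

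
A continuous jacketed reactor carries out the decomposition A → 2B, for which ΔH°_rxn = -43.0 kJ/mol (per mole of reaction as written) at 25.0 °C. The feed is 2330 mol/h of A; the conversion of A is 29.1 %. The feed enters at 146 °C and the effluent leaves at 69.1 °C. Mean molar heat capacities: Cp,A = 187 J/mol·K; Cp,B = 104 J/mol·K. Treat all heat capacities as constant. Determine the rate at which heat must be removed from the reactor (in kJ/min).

Q_out = 1030 kJ/min

Extent of reaction ξ = 0.291 × 2330 = 678.03 mol/h
Reaction term: ξ·ΔH°_rxn = 678.03 × -43.0 = -29155 kJ/h
Sensible, feed 146→25 °C: -52721 kJ/h
Outlet flows (mol/h): A 1652, B 1356.1
Sensible, products 25→69.1 °C: 19843 kJ/h
Q = ΔH = -62033 kJ/h = -17.232 kW
Heat removed = 1033.9 kJ/min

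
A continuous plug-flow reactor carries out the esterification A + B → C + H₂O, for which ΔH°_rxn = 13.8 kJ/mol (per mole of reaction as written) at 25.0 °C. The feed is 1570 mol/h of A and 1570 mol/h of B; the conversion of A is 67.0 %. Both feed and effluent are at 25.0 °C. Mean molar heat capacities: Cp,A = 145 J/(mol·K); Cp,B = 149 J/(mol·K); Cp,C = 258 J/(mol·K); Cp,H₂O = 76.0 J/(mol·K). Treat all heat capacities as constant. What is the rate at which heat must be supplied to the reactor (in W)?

Extent of reaction ξ = 0.670 × 1570 = 1051.9 mol/h
Reaction term: ξ·ΔH°_rxn = 1051.9 × 13.8 = 14516 kJ/h
Q = ΔH = 14516 kJ/h = 4.0323 kW
Heat supplied = 4032.3 W

Q_in = 4030 W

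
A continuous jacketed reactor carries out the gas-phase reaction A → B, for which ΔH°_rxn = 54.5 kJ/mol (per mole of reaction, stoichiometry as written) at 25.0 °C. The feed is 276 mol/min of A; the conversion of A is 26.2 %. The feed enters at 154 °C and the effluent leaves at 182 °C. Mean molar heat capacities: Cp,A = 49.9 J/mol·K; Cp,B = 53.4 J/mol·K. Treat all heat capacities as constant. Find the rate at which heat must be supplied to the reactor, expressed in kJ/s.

Q_in = 72.8 kJ/s

Extent of reaction ξ = 0.262 × 276 = 72.312 mol/min
Reaction term: ξ·ΔH°_rxn = 72.312 × 54.5 = 3941 kJ/min
Sensible, feed 154→25 °C: -1776.6 kJ/min
Outlet flows (mol/min): A 203.69, B 72.312
Sensible, products 25→182 °C: 2202 kJ/min
Q = ΔH = 4366.4 kJ/min = 72.773 kW
Heat supplied = 72.773 kJ/s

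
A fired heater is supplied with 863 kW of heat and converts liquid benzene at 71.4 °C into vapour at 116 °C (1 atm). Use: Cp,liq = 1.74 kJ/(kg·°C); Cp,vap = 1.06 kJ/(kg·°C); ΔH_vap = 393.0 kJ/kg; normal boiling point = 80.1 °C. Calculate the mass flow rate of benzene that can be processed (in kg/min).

ṁ = 116 kg/min

Δh = 1.74×(80.1−71.4) + 393.0 + 1.06×(116−80.1) = 446.19 kJ/kg
Q = 863 kW = 863 kJ/s = 51780 kJ/min
ṁ = Q/Δh = 51780 / 446.19 = 116.05 kg/min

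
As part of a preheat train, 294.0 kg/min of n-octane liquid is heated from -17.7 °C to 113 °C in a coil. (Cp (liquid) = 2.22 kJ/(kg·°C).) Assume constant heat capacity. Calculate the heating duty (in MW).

Q = ṁ·Cp·ΔT = 294.0 × 2.22 × (113 − -17.7) = 85305 kJ/min
Converting: 85305 / 60 s = 1421.8 kW
Heating duty = 1.4218 MW

Q = 1.42 MW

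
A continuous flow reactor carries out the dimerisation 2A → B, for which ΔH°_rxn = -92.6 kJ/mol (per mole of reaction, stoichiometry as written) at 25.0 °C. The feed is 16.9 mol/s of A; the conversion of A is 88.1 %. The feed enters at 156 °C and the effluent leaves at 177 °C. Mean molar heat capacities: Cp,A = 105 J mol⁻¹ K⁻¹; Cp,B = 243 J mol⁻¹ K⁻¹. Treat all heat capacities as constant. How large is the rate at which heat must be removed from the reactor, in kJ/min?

Q_out = 36900 kJ/min

Extent of reaction ξ = 0.881 × 16.9 / 2 = 7.4444 mol/s
Reaction term: ξ·ΔH°_rxn = 7.4444 × -92.6 = -689.36 kJ/s
Sensible, feed 156→25 °C: -232.46 kJ/s
Outlet flows (mol/s): A 2.0111, B 7.4444
Sensible, products 25→177 °C: 307.07 kJ/s
Q = ΔH = -614.75 kJ/s = -614.75 kW
Heat removed = 36885 kJ/min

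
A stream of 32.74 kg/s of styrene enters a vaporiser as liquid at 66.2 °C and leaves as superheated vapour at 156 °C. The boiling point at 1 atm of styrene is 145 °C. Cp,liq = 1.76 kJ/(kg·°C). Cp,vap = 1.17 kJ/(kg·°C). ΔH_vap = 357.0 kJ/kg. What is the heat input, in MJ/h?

liquid 66.2→145 °C: 138.69 kJ/kg
vaporisation at 145 °C: 357 kJ/kg
vapour 145→156 °C: 12.87 kJ/kg
Δh = 138.69 + 357 + 12.87 = 508.56 kJ/kg
Q = ṁ·Δh = 32.74 kg/s × 508.56 kJ/kg = 16650 kJ/s
|Q| = 16650 kW = 59941 MJ/h

Q = 59900 MJ/h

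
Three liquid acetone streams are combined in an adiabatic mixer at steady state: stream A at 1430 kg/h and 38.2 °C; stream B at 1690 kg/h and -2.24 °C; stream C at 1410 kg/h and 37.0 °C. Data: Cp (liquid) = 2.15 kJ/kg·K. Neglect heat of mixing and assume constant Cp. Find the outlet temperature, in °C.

No heat crosses the boundary, so H_out = H_in.
Σ ṁᵢCp,ᵢTᵢ = 1430×2.15×38.2 + 1690×2.15×-2.24 + 1410×2.15×37.0 = 221470
Σ ṁᵢCp,ᵢ = 1430×2.15 + 1690×2.15 + 1410×2.15 = 9739.5
T_out = 221470 / 9739.5 = 22.74 °C

T_out = 22.7 °C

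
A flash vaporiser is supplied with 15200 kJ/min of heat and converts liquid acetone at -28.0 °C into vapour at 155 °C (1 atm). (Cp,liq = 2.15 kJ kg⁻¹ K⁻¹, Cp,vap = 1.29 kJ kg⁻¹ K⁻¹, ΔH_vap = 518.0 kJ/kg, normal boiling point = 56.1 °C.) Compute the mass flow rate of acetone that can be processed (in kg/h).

ṁ = 1100 kg/h

Δh = 2.15×(56.1−-28.0) + 518.0 + 1.29×(155−56.1) = 826.4 kJ/kg
Q = 15200 kJ/min = 253.33 kJ/s = 912000 kJ/h
ṁ = Q/Δh = 912000 / 826.4 = 1103.6 kg/h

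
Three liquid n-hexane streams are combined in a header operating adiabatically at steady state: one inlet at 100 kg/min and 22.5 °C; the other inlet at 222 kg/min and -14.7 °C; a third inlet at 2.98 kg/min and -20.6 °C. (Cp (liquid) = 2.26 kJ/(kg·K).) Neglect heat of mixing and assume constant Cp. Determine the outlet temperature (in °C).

Energy balance with Q = 0: Σ ṁᵢCp,ᵢ(T_out − Tᵢ) = 0
T_out = Σ ṁᵢCp,ᵢTᵢ / Σ ṁᵢCp,ᵢ
      = -2429 / 734.45 = -3.3072 °C

T_out = -3.31 °C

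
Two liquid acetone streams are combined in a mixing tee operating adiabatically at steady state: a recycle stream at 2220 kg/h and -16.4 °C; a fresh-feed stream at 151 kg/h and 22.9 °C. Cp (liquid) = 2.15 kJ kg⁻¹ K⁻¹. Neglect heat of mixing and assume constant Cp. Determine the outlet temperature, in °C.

Adiabatic, steady state ⇒ Σ ṁᵢCp,ᵢ(T_out − Tᵢ) = 0
T_out = Σ ṁᵢCp,ᵢTᵢ / Σ ṁᵢCp,ᵢ
      = -70843 / 5097.6 = -13.897 °C

T_out = -13.9 °C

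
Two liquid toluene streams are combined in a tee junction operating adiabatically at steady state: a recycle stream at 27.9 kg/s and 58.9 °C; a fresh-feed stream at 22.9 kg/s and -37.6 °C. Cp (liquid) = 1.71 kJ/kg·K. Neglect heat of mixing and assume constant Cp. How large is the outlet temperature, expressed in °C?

T_out = 15.4 °C

Adiabatic, steady state ⇒ Σ ṁᵢCp,ᵢ(T_out − Tᵢ) = 0
T_out = Σ ṁᵢCp,ᵢTᵢ / Σ ṁᵢCp,ᵢ
      = 1337.7 / 86.868 = 15.399 °C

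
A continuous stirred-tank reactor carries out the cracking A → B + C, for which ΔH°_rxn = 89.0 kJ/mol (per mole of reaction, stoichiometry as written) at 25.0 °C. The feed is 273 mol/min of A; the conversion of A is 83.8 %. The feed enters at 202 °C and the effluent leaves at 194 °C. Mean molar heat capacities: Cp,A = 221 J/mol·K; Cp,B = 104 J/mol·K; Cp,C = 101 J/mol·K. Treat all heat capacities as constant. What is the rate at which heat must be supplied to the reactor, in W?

Q_in = 321000 W

Extent of reaction ξ = 0.838 × 273 = 228.77 mol/min
Reaction term: ξ·ΔH°_rxn = 228.77 × 89.0 = 20361 kJ/min
Sensible, feed 202→25 °C: -10679 kJ/min
Outlet flows (mol/min): A 44.226, B 228.77, C 228.77
Sensible, products 25→194 °C: 9577.7 kJ/min
Q = ΔH = 19260 kJ/min = 320.99 kW
Heat supplied = 320990 W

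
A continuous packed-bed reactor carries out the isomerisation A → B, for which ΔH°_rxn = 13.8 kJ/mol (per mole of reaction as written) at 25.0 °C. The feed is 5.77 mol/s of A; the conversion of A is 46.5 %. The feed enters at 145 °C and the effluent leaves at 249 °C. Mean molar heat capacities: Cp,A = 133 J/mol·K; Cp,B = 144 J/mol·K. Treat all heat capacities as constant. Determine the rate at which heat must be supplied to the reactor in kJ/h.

Q_in = 444000 kJ/h

Extent of reaction ξ = 0.465 × 5.77 = 2.6831 mol/s
Reaction term: ξ·ΔH°_rxn = 2.6831 × 13.8 = 37.026 kJ/s
Sensible, feed 145→25 °C: -92.089 kJ/s
Outlet flows (mol/s): A 3.0869, B 2.6831
Sensible, products 25→249 °C: 178.51 kJ/s
Q = ΔH = 123.45 kJ/s = 123.45 kW
Heat supplied = 444410 kJ/h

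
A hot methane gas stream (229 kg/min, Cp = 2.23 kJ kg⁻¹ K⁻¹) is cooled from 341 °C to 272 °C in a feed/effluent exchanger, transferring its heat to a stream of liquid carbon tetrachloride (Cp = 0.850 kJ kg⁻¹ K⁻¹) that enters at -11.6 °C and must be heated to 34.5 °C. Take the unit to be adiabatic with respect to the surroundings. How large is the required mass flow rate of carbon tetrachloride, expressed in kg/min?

Heat released by hot stream: Q = 229 × 2.23 × (341 − 272) = 35236 kJ/min
Energy balance on cold side (adiabatic exchanger): Q = ṁ_c·Cp_c·(T_c,out − T_c,in)
ṁ_c = 35236 / [0.850 × (34.5 − -11.6)] = 899.23 kg/min

ṁ_c = 899 kg/min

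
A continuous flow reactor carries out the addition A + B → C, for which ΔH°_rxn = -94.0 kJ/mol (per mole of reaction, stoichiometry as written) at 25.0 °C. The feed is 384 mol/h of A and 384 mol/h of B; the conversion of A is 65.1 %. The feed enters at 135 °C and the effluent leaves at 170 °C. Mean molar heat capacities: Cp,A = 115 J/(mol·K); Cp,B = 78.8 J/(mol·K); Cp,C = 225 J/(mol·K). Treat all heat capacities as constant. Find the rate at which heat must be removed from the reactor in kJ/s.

Extent of reaction ξ = 0.651 × 384 = 249.98 mol/h
Reaction term: ξ·ΔH°_rxn = 249.98 × -94.0 = -23498 kJ/h
Sensible, feed 135→25 °C: -8186.1 kJ/h
Outlet flows (mol/h): A 134.02, B 134.02, C 249.98
Sensible, products 25→170 °C: 11922 kJ/h
Q = ΔH = -19763 kJ/h = -5.4897 kW
Heat removed = 5.4897 kJ/s

Q_out = 5.49 kJ/s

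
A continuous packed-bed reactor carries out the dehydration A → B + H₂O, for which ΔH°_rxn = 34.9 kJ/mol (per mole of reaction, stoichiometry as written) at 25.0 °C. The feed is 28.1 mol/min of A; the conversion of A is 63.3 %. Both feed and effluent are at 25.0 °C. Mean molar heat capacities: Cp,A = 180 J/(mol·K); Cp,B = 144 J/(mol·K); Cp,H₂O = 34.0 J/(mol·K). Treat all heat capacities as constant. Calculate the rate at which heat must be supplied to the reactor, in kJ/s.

Extent of reaction ξ = 0.633 × 28.1 = 17.787 mol/min
Reaction term: ξ·ΔH°_rxn = 17.787 × 34.9 = 620.78 kJ/min
Q = ΔH = 620.78 kJ/min = 10.346 kW
Heat supplied = 10.346 kJ/s

Q_in = 10.3 kJ/s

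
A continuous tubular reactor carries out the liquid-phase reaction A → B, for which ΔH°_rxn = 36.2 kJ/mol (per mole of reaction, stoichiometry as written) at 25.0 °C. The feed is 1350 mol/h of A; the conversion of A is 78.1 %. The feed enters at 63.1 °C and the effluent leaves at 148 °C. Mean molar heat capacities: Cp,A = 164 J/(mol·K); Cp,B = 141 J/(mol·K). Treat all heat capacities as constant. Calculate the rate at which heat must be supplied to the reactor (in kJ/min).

Q_in = 900 kJ/min

Extent of reaction ξ = 0.781 × 1350 = 1054.4 mol/h
Reaction term: ξ·ΔH°_rxn = 1054.4 × 36.2 = 38167 kJ/h
Sensible, feed 63.1→25 °C: -8435.3 kJ/h
Outlet flows (mol/h): A 295.65, B 1054.4
Sensible, products 25→148 °C: 24249 kJ/h
Q = ΔH = 53982 kJ/h = 14.995 kW
Heat supplied = 899.69 kJ/min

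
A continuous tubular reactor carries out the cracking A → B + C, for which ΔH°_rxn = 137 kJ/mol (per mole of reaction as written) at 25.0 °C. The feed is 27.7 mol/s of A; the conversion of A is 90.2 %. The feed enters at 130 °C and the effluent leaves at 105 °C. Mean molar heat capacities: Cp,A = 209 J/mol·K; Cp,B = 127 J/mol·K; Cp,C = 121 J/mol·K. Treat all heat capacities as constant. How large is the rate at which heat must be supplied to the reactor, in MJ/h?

Extent of reaction ξ = 0.902 × 27.7 = 24.985 mol/s
Reaction term: ξ·ΔH°_rxn = 24.985 × 137 = 3423 kJ/s
Sensible, feed 130→25 °C: -607.88 kJ/s
Outlet flows (mol/s): A 2.7146, B 24.985, C 24.985
Sensible, products 25→105 °C: 541.1 kJ/s
Q = ΔH = 3356.2 kJ/s = 3356.2 kW
Heat supplied = 12082 MJ/h

Q_in = 12100 MJ/h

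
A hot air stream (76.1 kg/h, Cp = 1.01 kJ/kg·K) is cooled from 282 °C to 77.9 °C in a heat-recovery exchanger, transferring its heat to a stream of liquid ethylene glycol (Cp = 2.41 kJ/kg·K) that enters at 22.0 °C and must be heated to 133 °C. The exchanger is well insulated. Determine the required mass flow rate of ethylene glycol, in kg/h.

Heat released by hot stream: Q = 76.1 × 1.01 × (282 − 77.9) = 15687 kJ/h
Energy balance on cold side (adiabatic exchanger): Q = ṁ_c·Cp_c·(T_c,out − T_c,in)
ṁ_c = 15687 / [2.41 × (133 − 22.0)] = 58.642 kg/h

ṁ_c = 58.6 kg/h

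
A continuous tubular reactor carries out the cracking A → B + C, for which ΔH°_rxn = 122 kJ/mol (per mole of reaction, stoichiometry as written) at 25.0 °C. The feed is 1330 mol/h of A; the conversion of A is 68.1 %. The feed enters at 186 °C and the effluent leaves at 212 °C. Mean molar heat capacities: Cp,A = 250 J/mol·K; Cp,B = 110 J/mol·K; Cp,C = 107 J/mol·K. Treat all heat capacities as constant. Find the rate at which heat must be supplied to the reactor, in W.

Extent of reaction ξ = 0.681 × 1330 = 905.73 mol/h
Reaction term: ξ·ΔH°_rxn = 905.73 × 122 = 110500 kJ/h
Sensible, feed 186→25 °C: -53532 kJ/h
Outlet flows (mol/h): A 424.27, B 905.73, C 905.73
Sensible, products 25→212 °C: 56588 kJ/h
Q = ΔH = 113550 kJ/h = 31.543 kW
Heat supplied = 31543 W

Q_in = 31500 W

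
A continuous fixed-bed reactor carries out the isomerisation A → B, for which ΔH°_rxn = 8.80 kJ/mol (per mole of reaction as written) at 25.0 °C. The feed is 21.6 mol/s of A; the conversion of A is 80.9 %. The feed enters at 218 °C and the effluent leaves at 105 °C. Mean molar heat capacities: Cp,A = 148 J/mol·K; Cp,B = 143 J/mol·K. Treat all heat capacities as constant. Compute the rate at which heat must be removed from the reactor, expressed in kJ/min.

Extent of reaction ξ = 0.809 × 21.6 = 17.474 mol/s
Reaction term: ξ·ΔH°_rxn = 17.474 × 8.80 = 153.77 kJ/s
Sensible, feed 218→25 °C: -616.98 kJ/s
Outlet flows (mol/s): A 4.1256, B 17.474
Sensible, products 25→105 °C: 248.75 kJ/s
Q = ΔH = -214.45 kJ/s = -214.45 kW
Heat removed = 12867 kJ/min

Q_out = 12900 kJ/min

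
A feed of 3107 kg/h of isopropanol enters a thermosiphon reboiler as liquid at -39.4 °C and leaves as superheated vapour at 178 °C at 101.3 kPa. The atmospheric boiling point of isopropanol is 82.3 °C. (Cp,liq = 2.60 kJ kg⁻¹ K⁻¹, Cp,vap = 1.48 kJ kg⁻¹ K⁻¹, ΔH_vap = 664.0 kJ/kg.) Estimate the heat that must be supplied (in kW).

liquid -39.4→82.3 °C: 316.42 kJ/kg
vaporisation at 82.3 °C: 664 kJ/kg
vapour 82.3→178 °C: 141.64 kJ/kg
Δh = 316.42 + 664 + 141.64 = 1122.1 kJ/kg
Q = ṁ·Δh = 3107 kg/h × 1122.1 kJ/kg = 3.4862e+06 kJ/h
|Q| = 968.4 kW

Q = 968 kW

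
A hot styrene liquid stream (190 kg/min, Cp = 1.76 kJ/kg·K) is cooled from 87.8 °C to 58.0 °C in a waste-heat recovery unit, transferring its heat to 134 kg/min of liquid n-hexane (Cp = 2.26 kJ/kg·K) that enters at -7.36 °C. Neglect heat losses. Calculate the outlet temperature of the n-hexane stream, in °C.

Heat released by hot stream: Q = 190 × 1.76 × (87.8 − 58.0) = 9965.1 kJ/min
Energy balance on cold side (adiabatic exchanger): Q = ṁ_c·Cp_c·(T_c,out − T_c,in)
T_c,out = -7.36 + 9965.1/(134 × 2.26) = 25.546 °C

T_c,out = 25.5 °C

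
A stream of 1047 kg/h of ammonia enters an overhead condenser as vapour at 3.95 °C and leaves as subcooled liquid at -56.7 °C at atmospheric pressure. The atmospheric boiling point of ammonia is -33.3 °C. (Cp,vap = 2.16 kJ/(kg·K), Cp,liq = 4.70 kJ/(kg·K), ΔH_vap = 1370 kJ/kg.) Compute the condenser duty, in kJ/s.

Q_c = 454 kJ/s

vapour 3.95→-33.3 °C: -80.46 kJ/kg
condensation at -33.3 °C: -1370 kJ/kg
liquid -33.3→-56.7 °C: -109.98 kJ/kg
Δh = -80.46 + -1370 + -109.98 = -1560.4 kJ/kg
Q = ṁ·Δh = 1047 kg/h × -1560.4 kJ/kg = -1.6338e+06 kJ/h
|Q| = 453.83 kW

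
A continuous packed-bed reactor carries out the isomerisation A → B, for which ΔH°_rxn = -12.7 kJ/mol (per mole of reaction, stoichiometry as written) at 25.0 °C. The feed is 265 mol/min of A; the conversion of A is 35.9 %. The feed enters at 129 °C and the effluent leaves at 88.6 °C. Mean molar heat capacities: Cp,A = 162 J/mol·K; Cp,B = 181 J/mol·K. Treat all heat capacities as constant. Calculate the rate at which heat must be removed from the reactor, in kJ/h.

Q_out = 170000 kJ/h

Extent of reaction ξ = 0.359 × 265 = 95.135 mol/min
Reaction term: ξ·ΔH°_rxn = 95.135 × -12.7 = -1208.2 kJ/min
Sensible, feed 129→25 °C: -4464.7 kJ/min
Outlet flows (mol/min): A 169.87, B 95.135
Sensible, products 25→88.6 °C: 2845.3 kJ/min
Q = ΔH = -2827.6 kJ/min = -47.127 kW
Heat removed = 169660 kJ/h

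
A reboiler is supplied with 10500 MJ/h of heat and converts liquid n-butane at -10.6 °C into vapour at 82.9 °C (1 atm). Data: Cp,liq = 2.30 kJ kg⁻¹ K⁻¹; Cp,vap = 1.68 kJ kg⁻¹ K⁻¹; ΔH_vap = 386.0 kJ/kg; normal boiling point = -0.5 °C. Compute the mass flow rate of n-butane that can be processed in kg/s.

ṁ = 5.31 kg/s

Δh = 2.30×(-0.5−-10.6) + 386.0 + 1.68×(82.9−-0.5) = 549.34 kJ/kg
Q = 10500 MJ/h = 2916.7 kJ/s = 2916.7 kJ/s
ṁ = Q/Δh = 2916.7 / 549.34 = 5.3094 kg/s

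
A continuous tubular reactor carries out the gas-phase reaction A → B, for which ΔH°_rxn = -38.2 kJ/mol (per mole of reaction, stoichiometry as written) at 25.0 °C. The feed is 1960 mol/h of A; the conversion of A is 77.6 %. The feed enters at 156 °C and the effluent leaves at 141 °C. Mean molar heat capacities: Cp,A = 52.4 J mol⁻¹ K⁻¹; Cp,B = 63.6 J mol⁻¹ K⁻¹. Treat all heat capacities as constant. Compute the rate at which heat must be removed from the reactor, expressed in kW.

Extent of reaction ξ = 0.776 × 1960 = 1521 mol/h
Reaction term: ξ·ΔH°_rxn = 1521 × -38.2 = -58101 kJ/h
Sensible, feed 156→25 °C: -13454 kJ/h
Outlet flows (mol/h): A 439.04, B 1521
Sensible, products 25→141 °C: 13890 kJ/h
Q = ΔH = -57665 kJ/h = -16.018 kW
Heat removed = 16.018 kW

Q_out = 16.0 kW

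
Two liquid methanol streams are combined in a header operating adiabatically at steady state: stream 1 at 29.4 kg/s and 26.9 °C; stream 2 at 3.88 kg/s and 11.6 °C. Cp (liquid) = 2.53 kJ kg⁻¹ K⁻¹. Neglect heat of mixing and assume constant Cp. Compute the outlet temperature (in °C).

Adiabatic, steady state ⇒ Σ ṁᵢCp,ᵢ(T_out − Tᵢ) = 0
T_out = Σ ṁᵢCp,ᵢTᵢ / Σ ṁᵢCp,ᵢ
      = 2114.7 / 84.198 = 25.116 °C

T_out = 25.1 °C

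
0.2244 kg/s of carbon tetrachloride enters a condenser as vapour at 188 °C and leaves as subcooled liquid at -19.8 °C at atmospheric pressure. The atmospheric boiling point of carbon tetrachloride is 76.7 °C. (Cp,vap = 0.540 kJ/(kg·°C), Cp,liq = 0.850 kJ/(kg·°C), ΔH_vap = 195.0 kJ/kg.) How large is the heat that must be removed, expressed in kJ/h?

vapour 188→76.7 °C: -60.102 kJ/kg
condensation at 76.7 °C: -195 kJ/kg
liquid 76.7→-19.8 °C: -82.025 kJ/kg
Δh = -60.102 + -195 + -82.025 = -337.13 kJ/kg
Q = ṁ·Δh = 0.2244 kg/s × -337.13 kJ/kg = -75.651 kJ/s
|Q| = 75.651 kW = 272340 kJ/h

Q_c = 272000 kJ/h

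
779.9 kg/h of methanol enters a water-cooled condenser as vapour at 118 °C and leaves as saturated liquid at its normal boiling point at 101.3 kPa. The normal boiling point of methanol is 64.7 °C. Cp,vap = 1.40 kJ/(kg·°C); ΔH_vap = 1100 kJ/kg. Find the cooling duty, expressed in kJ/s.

vapour 118→64.7 °C: -74.62 kJ/kg
condensation at 64.7 °C: -1100 kJ/kg
Δh = -74.62 + -1100 = -1174.6 kJ/kg
Q = ṁ·Δh = 779.9 kg/h × -1174.6 kJ/kg = -916090 kJ/h
|Q| = 254.47 kW

Q_c = 254 kJ/s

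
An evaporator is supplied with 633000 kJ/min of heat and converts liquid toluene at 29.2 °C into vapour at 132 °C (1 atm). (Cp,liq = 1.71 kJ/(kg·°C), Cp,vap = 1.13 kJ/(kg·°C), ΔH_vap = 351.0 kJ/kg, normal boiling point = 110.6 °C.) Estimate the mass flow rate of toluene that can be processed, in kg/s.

ṁ = 20.5 kg/s

Δh = 1.71×(110.6−29.2) + 351.0 + 1.13×(132−110.6) = 514.38 kJ/kg
Q = 633000 kJ/min = 10550 kJ/s = 10550 kJ/s
ṁ = Q/Δh = 10550 / 514.38 = 20.51 kg/s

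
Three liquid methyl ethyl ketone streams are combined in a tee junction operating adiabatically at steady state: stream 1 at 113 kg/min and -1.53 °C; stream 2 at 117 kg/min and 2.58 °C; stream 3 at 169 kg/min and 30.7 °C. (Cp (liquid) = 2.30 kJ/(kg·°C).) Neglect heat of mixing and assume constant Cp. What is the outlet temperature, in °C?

Energy balance with Q = 0: Σ ṁᵢCp,ᵢ(T_out − Tᵢ) = 0
Σ ṁᵢCp,ᵢTᵢ = 113×2.30×-1.53 + 117×2.30×2.58 + 169×2.30×30.7 = 12230
Σ ṁᵢCp,ᵢ = 113×2.30 + 117×2.30 + 169×2.30 = 917.7
T_out = 12230 / 917.7 = 13.326 °C

T_out = 13.3 °C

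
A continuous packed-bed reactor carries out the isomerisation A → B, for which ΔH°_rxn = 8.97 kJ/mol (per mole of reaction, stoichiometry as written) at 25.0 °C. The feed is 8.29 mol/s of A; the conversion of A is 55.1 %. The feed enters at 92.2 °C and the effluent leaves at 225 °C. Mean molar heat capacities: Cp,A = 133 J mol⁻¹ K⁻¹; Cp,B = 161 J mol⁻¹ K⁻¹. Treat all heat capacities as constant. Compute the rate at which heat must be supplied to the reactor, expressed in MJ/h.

Q_in = 767 MJ/h

Extent of reaction ξ = 0.551 × 8.29 = 4.5678 mol/s
Reaction term: ξ·ΔH°_rxn = 4.5678 × 8.97 = 40.973 kJ/s
Sensible, feed 92.2→25 °C: -74.093 kJ/s
Outlet flows (mol/s): A 3.7222, B 4.5678
Sensible, products 25→225 °C: 246.09 kJ/s
Q = ΔH = 212.97 kJ/s = 212.97 kW
Heat supplied = 766.71 MJ/h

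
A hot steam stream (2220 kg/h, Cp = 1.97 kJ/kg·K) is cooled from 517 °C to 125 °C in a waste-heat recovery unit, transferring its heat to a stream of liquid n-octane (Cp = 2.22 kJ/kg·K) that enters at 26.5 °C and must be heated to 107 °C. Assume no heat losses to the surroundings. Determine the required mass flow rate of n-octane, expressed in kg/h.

ṁ_c = 9590 kg/h

Heat released by hot stream: Q = 2220 × 1.97 × (517 − 125) = 1.7144e+06 kJ/h
Energy balance on cold side (adiabatic exchanger): Q = ṁ_c·Cp_c·(T_c,out − T_c,in)
ṁ_c = 1.7144e+06 / [2.22 × (107 − 26.5)] = 9593 kg/h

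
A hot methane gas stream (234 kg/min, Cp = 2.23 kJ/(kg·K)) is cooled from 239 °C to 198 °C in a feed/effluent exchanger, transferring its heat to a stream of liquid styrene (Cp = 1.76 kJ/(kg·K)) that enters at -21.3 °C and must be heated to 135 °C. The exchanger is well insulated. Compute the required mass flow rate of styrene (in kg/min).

ṁ_c = 77.8 kg/min

Heat released by hot stream: Q = 234 × 2.23 × (239 − 198) = 21395 kJ/min
Energy balance on cold side (adiabatic exchanger): Q = ṁ_c·Cp_c·(T_c,out − T_c,in)
ṁ_c = 21395 / [1.76 × (135 − -21.3)] = 77.774 kg/min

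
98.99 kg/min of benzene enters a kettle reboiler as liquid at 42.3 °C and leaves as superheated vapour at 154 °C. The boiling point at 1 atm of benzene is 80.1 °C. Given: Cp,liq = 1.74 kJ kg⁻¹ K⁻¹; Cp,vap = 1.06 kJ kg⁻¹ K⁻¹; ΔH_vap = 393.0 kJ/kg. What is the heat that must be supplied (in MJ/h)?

liquid 42.3→80.1 °C: 65.772 kJ/kg
vaporisation at 80.1 °C: 393 kJ/kg
vapour 80.1→154 °C: 78.334 kJ/kg
Δh = 65.772 + 393 + 78.334 = 537.11 kJ/kg
Q = ṁ·Δh = 98.99 kg/min × 537.11 kJ/kg = 53168 kJ/min
|Q| = 886.14 kW = 3190.1 MJ/h

Q = 3190 MJ/h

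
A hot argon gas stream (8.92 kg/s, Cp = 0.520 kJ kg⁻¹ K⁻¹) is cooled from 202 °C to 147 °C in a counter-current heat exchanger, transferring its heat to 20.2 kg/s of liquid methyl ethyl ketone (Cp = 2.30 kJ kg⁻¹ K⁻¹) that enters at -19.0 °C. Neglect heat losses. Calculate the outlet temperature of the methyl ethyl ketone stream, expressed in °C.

T_c,out = -13.5 °C

Heat released by hot stream: Q = 8.92 × 0.520 × (202 − 147) = 255.11 kJ/s
Energy balance on cold side (adiabatic exchanger): Q = ṁ_c·Cp_c·(T_c,out − T_c,in)
T_c,out = -19.0 + 255.11/(20.2 × 2.30) = -13.509 °C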